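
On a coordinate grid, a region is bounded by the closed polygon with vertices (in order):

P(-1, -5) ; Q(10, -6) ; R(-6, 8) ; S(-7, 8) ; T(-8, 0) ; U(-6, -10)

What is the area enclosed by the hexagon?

136

Apply Gauss's area formula: 2A = Σ (x_i·y_{i+1} − x_{i+1}·y_i), indices taken mod 6.
Cross-terms: 56, 44, 8, 64, 80, 20  ⇒  Σ = 272
Area = |Σ|/2 = 136.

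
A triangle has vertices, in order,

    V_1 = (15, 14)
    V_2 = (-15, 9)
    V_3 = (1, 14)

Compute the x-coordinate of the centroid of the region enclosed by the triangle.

1/3

Apply the shoelace (surveyor's) formula. First the cross-terms c_i = x_i·y_{i+1} − x_{i+1}·y_i:
  345, -219, -196  ⇒  2A = -70, A = -35.
Then Σ (x_i + x_{i+1})·c_i = -70, so x̄ = -70 / (6·(-35)) = 1/3.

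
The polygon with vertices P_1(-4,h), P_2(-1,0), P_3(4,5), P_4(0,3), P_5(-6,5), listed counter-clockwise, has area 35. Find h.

The doubled signed area Σ (x_i y_{i+1} − x_{i+1} y_i) is linear in h.
With h=0 it equals 45; the coefficient of h is -5 (from the two edges through P_1).
So -5·h + 45 = 2·35 = 70 ⇒ h = -5.

-5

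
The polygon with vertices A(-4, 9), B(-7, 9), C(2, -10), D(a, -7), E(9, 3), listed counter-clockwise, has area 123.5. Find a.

Write out the shoelace sum; only the two edges meeting at D involve a:
2·Area = [(2·(-7) − a·(-10)) + (a·3 − 9·(-7))] + 172
       = 13·a + 221 = 247
⇒ a = 2.

2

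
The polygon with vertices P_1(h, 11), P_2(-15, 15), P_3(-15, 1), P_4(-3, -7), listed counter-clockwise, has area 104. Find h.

-11

Write out the shoelace sum; only the two edges meeting at P_1 involve h:
2·Area = [((-3)·11 − h·(-7)) + (h·15 − (-15)·11)] + 318
       = 22·h + 450 = 208
⇒ h = -11.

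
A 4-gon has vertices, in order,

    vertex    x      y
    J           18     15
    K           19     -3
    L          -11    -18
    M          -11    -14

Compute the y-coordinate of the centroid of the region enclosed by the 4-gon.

Apply the shoelace (surveyor's) formula. First the cross-terms c_i = x_i·y_{i+1} − x_{i+1}·y_i:
  -339, -375, -44, 87  ⇒  2A = -671, A = -335.5.
Then Σ (y_i + y_{i+1})·c_i = 5302, so ȳ = 5302 / (6·(-335.5)) = -482/183.

-482/183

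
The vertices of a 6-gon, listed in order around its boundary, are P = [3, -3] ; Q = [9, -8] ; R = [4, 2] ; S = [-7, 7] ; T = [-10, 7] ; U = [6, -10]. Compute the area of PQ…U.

93

Apply Gauss's area formula: 2A = Σ (x_i·y_{i+1} − x_{i+1}·y_i), indices taken mod 6.
Σ = (3) + (50) + (42) + (21) + (58) + (12) = 186
Area = |Σ|/2 = 93.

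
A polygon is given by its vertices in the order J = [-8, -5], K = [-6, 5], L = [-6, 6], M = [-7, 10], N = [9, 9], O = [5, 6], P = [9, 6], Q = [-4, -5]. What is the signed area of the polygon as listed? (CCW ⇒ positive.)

-151.5

Apply the shoelace formula: 2A = Σ (x_i·y_{i+1} − x_{i+1}·y_i), indices taken mod 8.
Cross-terms: -70, -6, -18, -153, 9, -24, -21, -20  ⇒  Σ = -303
Signed area = Σ/2 = -151.5 (negative ⇒ clockwise traversal).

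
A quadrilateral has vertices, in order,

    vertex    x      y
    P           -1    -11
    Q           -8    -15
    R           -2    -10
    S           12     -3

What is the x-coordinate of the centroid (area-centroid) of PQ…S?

Apply the surveyor's formula. First the cross-terms c_i = x_i·y_{i+1} − x_{i+1}·y_i:
  -73, 50, 126, -135  ⇒  2A = -32, A = -16.
Then Σ (x_i + x_{i+1})·c_i = -68, so x̄ = -68 / (6·(-16)) = 17/24.

17/24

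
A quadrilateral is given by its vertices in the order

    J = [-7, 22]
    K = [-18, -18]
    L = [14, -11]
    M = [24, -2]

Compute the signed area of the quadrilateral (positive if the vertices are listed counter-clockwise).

861

Apply the surveyor's formula: 2A = Σ (x_i·y_{i+1} − x_{i+1}·y_i), indices taken mod 4.
Σ = (522) + (450) + (236) + (514) = 1722
Signed area = Σ/2 = 861 (positive ⇒ counter-clockwise traversal).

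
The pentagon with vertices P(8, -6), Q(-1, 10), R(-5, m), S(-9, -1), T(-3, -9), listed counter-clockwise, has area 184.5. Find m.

9

The doubled signed area Σ (x_i y_{i+1} − x_{i+1} y_i) is linear in m.
With m=0 it equals 297; the coefficient of m is 8 (from the two edges through R).
So 8·m + 297 = 2·184.5 = 369 ⇒ m = 9.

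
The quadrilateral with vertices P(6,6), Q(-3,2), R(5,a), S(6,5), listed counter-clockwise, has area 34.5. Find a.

Write out the shoelace sum; only the two edges meeting at R involve a:
2·Area = [((-3)·a − 5·2) + (5·5 − 6·a)] + 36
       = -9·a + 51 = 69
⇒ a = -2.

-2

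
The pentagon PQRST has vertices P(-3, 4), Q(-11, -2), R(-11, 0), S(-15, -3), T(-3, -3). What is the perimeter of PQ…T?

|PQ| = √((-8)² + (-6)²) = √100 = 10
|QR| = √((0)² + (2)²) = √4 = 2
|RS| = √((-4)² + (-3)²) = √25 = 5
|ST| = √((12)² + (0)²) = √144 = 12
|TP| = √((0)² + (7)²) = √49 = 7
Perimeter = 10 + 2 + 5 + 12 + 7 = 36.

36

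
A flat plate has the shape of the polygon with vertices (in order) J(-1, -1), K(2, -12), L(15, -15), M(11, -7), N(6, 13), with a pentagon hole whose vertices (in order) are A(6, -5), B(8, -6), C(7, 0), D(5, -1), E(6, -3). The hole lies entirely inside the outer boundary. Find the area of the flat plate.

Outer boundary:
Apply Gauss's area formula: 2A = Σ (x_i·y_{i+1} − x_{i+1}·y_i), indices taken mod 5.
J→K: (-1)(-12) − (2)(-1) = 14
K→L: (2)(-15) − (15)(-12) = 150
L→M: (15)(-7) − (11)(-15) = 60
M→N: (11)(13) − (6)(-7) = 185
N→J: (6)(-1) − (-1)(13) = 7
Σ = 416
Area = |Σ|/2 = 208.
Hole:
Apply the surveyor's formula: 2A = Σ (x_i·y_{i+1} − x_{i+1}·y_i), indices taken mod 5.
Cross-terms: 4, 42, -7, -9, -12  ⇒  Σ = 18
Area = |Σ|/2 = 9.
Net area = 208 − 9 = 199.

199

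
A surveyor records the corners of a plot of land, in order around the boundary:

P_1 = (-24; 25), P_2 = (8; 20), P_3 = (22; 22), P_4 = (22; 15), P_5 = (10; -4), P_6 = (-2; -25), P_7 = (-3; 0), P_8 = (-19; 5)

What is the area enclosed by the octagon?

1019.5

Apply the shoelace (surveyor's) formula: 2A = Σ (x_i·y_{i+1} − x_{i+1}·y_i), indices taken mod 8.
Σ = (-680) + (-264) + (-154) + (-238) + (-258) + (-75) + (-15) + (-355) = -2039
Area = |Σ|/2 = 1019.5.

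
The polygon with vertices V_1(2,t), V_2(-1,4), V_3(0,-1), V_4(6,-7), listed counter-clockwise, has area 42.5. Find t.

8

Write out the shoelace sum; only the two edges meeting at V_1 involve t:
2·Area = [(6·t − 2·(-7)) + (2·4 − (-1)·t)] + 7
       = 7·t + 29 = 85
⇒ t = 8.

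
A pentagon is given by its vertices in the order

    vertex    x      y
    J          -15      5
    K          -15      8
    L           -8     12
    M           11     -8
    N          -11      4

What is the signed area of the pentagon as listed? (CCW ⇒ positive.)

-134

Apply Gauss's area formula: 2A = Σ (x_i·y_{i+1} − x_{i+1}·y_i), indices taken mod 5.
Cross-terms: -45, -116, -68, -44, 5  ⇒  Σ = -268
Signed area = Σ/2 = -134 (negative ⇒ clockwise traversal).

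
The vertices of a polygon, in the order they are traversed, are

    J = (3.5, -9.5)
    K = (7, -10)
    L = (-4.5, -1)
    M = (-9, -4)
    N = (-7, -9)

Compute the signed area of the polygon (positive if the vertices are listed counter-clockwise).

Apply the shoelace (surveyor's) formula: 2A = Σ (x_i·y_{i+1} − x_{i+1}·y_i), indices taken mod 5.
Σ = (31.5) + (-52) + (9) + (53) + (98) = 139.5
Signed area = Σ/2 = 69.75 (positive ⇒ counter-clockwise traversal).

69.75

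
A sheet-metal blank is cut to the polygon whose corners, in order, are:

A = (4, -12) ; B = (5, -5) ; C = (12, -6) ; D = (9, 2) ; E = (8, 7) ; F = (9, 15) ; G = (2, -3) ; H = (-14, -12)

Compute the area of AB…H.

Σ = (40) + (30) + (78) + (47) + (57) + (-57) + (-66) + (216) = 345
Area = |Σ|/2 = 172.5.

172.5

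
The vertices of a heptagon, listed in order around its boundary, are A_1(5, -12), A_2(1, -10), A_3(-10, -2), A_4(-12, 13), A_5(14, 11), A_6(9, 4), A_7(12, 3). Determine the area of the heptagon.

415.5

Apply the shoelace (surveyor's) formula: 2A = Σ (x_i·y_{i+1} − x_{i+1}·y_i), indices taken mod 7.
Cross-terms: -38, -102, -154, -314, -43, -21, -159  ⇒  Σ = -831
Area = |Σ|/2 = 415.5.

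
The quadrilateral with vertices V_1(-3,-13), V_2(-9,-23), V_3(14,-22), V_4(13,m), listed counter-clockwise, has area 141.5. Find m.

-18

The doubled signed area Σ (x_i y_{i+1} − x_{i+1} y_i) is linear in m.
With m=0 it equals 589; the coefficient of m is 17 (from the two edges through V_4).
So 17·m + 589 = 2·141.5 = 283 ⇒ m = -18.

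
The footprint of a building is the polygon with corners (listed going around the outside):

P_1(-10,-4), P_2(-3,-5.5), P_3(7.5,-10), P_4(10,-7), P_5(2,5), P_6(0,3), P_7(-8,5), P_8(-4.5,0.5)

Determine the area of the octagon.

148.625

Σ = (43) + (71.25) + (47.5) + (64) + (6) + (24) + (18.5) + (23) = 297.25
Area = |Σ|/2 = 148.625.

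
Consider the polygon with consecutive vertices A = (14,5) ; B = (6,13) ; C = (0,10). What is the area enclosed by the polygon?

36

Apply Gauss's area formula: 2A = Σ (x_i·y_{i+1} − x_{i+1}·y_i), indices taken mod 3.
Σ = (152) + (60) + (-140) = 72
Area = |Σ|/2 = 36.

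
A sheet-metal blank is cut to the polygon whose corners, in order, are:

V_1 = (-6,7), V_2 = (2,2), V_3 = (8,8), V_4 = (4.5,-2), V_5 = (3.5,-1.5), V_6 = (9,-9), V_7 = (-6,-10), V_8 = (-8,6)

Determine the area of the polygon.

Σ = (-26) + (0) + (-52) + (0.25) + (-18) + (-144) + (-116) + (-20) = -375.75
Area = |Σ|/2 = 187.875.

187.875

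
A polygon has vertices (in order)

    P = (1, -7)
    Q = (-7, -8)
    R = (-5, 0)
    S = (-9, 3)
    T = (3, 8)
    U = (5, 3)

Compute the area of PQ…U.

Cross-terms: -57, -40, -15, -81, -31, -38  ⇒  Σ = -262
Area = |Σ|/2 = 131.

131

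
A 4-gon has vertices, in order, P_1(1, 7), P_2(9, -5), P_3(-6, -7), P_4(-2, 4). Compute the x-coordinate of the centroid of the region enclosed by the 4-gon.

Apply the shoelace formula. First the cross-terms c_i = x_i·y_{i+1} − x_{i+1}·y_i:
  -68, -93, -38, -18  ⇒  2A = -217, A = -108.5.
Then Σ (x_i + x_{i+1})·c_i = -637, so x̄ = -637 / (6·(-108.5)) = 91/93.

91/93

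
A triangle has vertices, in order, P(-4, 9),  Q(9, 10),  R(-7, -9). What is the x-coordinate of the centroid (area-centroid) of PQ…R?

Apply Gauss's area formula. First the cross-terms c_i = x_i·y_{i+1} − x_{i+1}·y_i:
  -121, -11, -99  ⇒  2A = -231, A = -115.5.
Then Σ (x_i + x_{i+1})·c_i = 462, so x̄ = 462 / (6·(-115.5)) = -2/3.

-2/3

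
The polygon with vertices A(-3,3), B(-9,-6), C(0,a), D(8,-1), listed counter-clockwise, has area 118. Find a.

-10

The doubled signed area Σ (x_i y_{i+1} − x_{i+1} y_i) is linear in a.
With a=0 it equals 66; the coefficient of a is -17 (from the two edges through C).
So -17·a + 66 = 2·118 = 236 ⇒ a = -10.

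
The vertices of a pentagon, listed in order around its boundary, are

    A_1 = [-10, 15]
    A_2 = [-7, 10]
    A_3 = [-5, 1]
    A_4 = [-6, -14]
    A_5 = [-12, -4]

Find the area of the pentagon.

Σ = (5) + (43) + (76) + (-144) + (-220) = -240
Area = |Σ|/2 = 120.

120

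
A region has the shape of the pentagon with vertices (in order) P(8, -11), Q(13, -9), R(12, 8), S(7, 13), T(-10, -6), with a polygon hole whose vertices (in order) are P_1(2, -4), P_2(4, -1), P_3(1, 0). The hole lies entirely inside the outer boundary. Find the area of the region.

Outer boundary:
Apply the shoelace formula: 2A = Σ (x_i·y_{i+1} − x_{i+1}·y_i), indices taken mod 5.
P→Q: (8)(-9) − (13)(-11) = 71
Q→R: (13)(8) − (12)(-9) = 212
R→S: (12)(13) − (7)(8) = 100
S→T: (7)(-6) − (-10)(13) = 88
T→P: (-10)(-11) − (8)(-6) = 158
Σ = 629
Area = |Σ|/2 = 314.5.
Hole:
Apply Gauss's area formula: 2A = Σ (x_i·y_{i+1} − x_{i+1}·y_i), indices taken mod 3.
P_1→P_2: (2)(-1) − (4)(-4) = 14
P_2→P_3: (4)(0) − (1)(-1) = 1
P_3→P_1: (1)(-4) − (2)(0) = -4
Σ = 11
Area = |Σ|/2 = 5.5.
Net area = 314.5 − 5.5 = 309.

309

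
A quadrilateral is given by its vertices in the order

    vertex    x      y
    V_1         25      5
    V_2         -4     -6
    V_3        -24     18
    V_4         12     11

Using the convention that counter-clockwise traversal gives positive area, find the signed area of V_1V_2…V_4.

-520.5

Apply the shoelace formula: 2A = Σ (x_i·y_{i+1} − x_{i+1}·y_i), indices taken mod 4.
V_1→V_2: (25)(-6) − (-4)(5) = -130
V_2→V_3: (-4)(18) − (-24)(-6) = -216
V_3→V_4: (-24)(11) − (12)(18) = -480
V_4→V_1: (12)(5) − (25)(11) = -215
Σ = -1041
Signed area = Σ/2 = -520.5 (negative ⇒ clockwise traversal).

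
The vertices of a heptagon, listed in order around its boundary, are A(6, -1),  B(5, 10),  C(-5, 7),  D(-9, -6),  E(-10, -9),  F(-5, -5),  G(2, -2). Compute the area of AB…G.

149.5

Apply the shoelace formula: 2A = Σ (x_i·y_{i+1} − x_{i+1}·y_i), indices taken mod 7.
A→B: (6)(10) − (5)(-1) = 65
B→C: (5)(7) − (-5)(10) = 85
C→D: (-5)(-6) − (-9)(7) = 93
D→E: (-9)(-9) − (-10)(-6) = 21
E→F: (-10)(-5) − (-5)(-9) = 5
F→G: (-5)(-2) − (2)(-5) = 20
G→A: (2)(-1) − (6)(-2) = 10
Σ = 299
Area = |Σ|/2 = 149.5.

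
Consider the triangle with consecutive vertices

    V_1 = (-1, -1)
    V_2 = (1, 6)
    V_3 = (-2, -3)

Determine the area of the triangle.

Σ = (-5) + (9) + (-1) = 3
Area = |Σ|/2 = 1.5.

1.5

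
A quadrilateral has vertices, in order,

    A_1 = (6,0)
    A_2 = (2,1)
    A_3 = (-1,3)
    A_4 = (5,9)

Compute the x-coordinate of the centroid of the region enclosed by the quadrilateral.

127/39

Apply the shoelace formula. First the cross-terms c_i = x_i·y_{i+1} − x_{i+1}·y_i:
  6, 7, -24, -54  ⇒  2A = -65, A = -32.5.
Then Σ (x_i + x_{i+1})·c_i = -635, so x̄ = -635 / (6·(-32.5)) = 127/39.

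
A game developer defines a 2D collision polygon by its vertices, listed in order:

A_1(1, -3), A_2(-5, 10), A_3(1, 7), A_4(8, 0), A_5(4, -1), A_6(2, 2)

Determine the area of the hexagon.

Σ = (-5) + (-45) + (-56) + (-8) + (10) + (-8) = -112
Area = |Σ|/2 = 56.

56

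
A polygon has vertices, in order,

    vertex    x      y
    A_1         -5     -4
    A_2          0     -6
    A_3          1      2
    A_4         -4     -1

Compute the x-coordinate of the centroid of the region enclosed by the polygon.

-44/27

Apply Gauss's area formula. First the cross-terms c_i = x_i·y_{i+1} − x_{i+1}·y_i:
  30, 6, 7, 11  ⇒  2A = 54, A = 27.
Then Σ (x_i + x_{i+1})·c_i = -264, so x̄ = -264 / (6·27) = -44/27.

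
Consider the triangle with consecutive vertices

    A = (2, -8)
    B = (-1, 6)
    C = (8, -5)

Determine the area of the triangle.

Σ = (4) + (-43) + (-54) = -93
Area = |Σ|/2 = 46.5.

46.5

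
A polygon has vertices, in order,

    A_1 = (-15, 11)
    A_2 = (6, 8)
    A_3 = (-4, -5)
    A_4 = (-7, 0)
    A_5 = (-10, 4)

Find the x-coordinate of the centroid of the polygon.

Apply Gauss's area formula. First the cross-terms c_i = x_i·y_{i+1} − x_{i+1}·y_i:
  -186, 2, -35, -28, -50  ⇒  2A = -297, A = -148.5.
Then Σ (x_i + x_{i+1})·c_i = 3789, so x̄ = 3789 / (6·(-148.5)) = -421/99.

-421/99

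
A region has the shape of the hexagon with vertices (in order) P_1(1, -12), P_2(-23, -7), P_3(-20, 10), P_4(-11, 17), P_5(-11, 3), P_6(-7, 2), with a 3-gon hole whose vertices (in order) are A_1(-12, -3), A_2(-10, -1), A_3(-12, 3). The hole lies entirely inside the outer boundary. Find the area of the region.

318

Outer boundary:
Apply the shoelace (surveyor's) formula: 2A = Σ (x_i·y_{i+1} − x_{i+1}·y_i), indices taken mod 6.
P_1→P_2: (1)(-7) − (-23)(-12) = -283
P_2→P_3: (-23)(10) − (-20)(-7) = -370
P_3→P_4: (-20)(17) − (-11)(10) = -230
P_4→P_5: (-11)(3) − (-11)(17) = 154
P_5→P_6: (-11)(2) − (-7)(3) = -1
P_6→P_1: (-7)(-12) − (1)(2) = 82
Σ = -648
Area = |Σ|/2 = 324.
Hole:
A_1→A_2: (-12)(-1) − (-10)(-3) = -18
A_2→A_3: (-10)(3) − (-12)(-1) = -42
A_3→A_1: (-12)(-3) − (-12)(3) = 72
Σ = 12
Area = |Σ|/2 = 6.
Net area = 324 − 6 = 318.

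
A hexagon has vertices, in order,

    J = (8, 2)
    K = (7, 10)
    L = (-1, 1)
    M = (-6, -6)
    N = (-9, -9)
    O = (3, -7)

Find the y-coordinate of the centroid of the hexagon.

-277/247

Apply the shoelace (surveyor's) formula. First the cross-terms c_i = x_i·y_{i+1} − x_{i+1}·y_i:
  66, 17, 12, 0, 90, 62  ⇒  2A = 247, A = 123.5.
Then Σ (y_i + y_{i+1})·c_i = -831, so ȳ = -831 / (6·123.5) = -277/247.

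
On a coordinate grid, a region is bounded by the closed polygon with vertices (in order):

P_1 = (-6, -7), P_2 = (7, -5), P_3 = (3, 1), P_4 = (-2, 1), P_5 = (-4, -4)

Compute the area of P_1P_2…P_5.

61

Apply Gauss's area formula: 2A = Σ (x_i·y_{i+1} − x_{i+1}·y_i), indices taken mod 5.
Σ = (79) + (22) + (5) + (12) + (4) = 122
Area = |Σ|/2 = 61.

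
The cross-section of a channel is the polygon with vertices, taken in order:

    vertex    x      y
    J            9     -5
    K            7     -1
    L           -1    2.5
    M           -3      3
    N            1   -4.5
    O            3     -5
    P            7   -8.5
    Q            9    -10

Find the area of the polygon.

63.5

Apply the shoelace formula: 2A = Σ (x_i·y_{i+1} − x_{i+1}·y_i), indices taken mod 8.
Cross-terms: 26, 16.5, 4.5, 10.5, 8.5, 9.5, 6.5, 45  ⇒  Σ = 127
Area = |Σ|/2 = 63.5.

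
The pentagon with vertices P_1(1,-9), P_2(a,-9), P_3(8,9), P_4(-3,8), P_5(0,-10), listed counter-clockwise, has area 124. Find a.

Write out the shoelace sum; only the two edges meeting at P_2 involve a:
2·Area = [(1·(-9) − a·(-9)) + (a·9 − 8·(-9))] + 131
       = 18·a + 194 = 248
⇒ a = 3.

3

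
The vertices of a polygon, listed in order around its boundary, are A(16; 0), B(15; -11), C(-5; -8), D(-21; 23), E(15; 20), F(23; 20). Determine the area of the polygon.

Apply Gauss's area formula: 2A = Σ (x_i·y_{i+1} − x_{i+1}·y_i), indices taken mod 6.
Σ = (-176) + (-175) + (-283) + (-765) + (-160) + (-320) = -1879
Area = |Σ|/2 = 939.5.

939.5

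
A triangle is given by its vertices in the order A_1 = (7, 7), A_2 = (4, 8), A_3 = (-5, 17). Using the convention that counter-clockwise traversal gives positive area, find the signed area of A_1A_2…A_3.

-9

Cross-terms: 28, 108, -154  ⇒  Σ = -18
Signed area = Σ/2 = -9 (negative ⇒ clockwise traversal).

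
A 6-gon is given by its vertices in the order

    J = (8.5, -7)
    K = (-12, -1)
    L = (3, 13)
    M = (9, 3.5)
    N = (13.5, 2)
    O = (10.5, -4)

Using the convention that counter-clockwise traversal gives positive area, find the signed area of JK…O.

Apply Gauss's area formula: 2A = Σ (x_i·y_{i+1} − x_{i+1}·y_i), indices taken mod 6.
Σ = (-92.5) + (-153) + (-106.5) + (-29.25) + (-75) + (-39.5) = -495.75
Signed area = Σ/2 = -247.875 (negative ⇒ clockwise traversal).

-247.875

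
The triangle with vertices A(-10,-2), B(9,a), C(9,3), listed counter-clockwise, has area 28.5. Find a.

0

Write out the shoelace sum; only the two edges meeting at B involve a:
2·Area = [((-10)·a − 9·(-2)) + (9·3 − 9·a)] + 12
       = -19·a + 57 = 57
⇒ a = 0.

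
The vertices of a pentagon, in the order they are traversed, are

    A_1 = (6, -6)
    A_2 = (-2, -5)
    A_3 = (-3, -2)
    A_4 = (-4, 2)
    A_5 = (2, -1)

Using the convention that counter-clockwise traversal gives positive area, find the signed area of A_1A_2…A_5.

Apply the surveyor's formula: 2A = Σ (x_i·y_{i+1} − x_{i+1}·y_i), indices taken mod 5.
Σ = (-42) + (-11) + (-14) + (0) + (-6) = -73
Signed area = Σ/2 = -36.5 (negative ⇒ clockwise traversal).

-36.5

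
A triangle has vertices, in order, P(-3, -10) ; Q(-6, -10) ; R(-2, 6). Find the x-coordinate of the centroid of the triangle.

Apply the surveyor's formula. First the cross-terms c_i = x_i·y_{i+1} − x_{i+1}·y_i:
  -30, -56, 38  ⇒  2A = -48, A = -24.
Then Σ (x_i + x_{i+1})·c_i = 528, so x̄ = 528 / (6·(-24)) = -11/3.

-11/3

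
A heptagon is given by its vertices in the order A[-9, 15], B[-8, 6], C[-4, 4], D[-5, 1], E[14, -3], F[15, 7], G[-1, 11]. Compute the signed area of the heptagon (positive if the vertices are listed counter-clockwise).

237

Apply the surveyor's formula: 2A = Σ (x_i·y_{i+1} − x_{i+1}·y_i), indices taken mod 7.
Cross-terms: 66, -8, 16, 1, 143, 172, 84  ⇒  Σ = 474
Signed area = Σ/2 = 237 (positive ⇒ counter-clockwise traversal).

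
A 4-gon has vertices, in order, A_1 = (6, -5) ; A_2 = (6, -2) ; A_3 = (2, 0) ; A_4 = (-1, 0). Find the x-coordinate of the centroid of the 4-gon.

91/27

Apply the surveyor's formula. First the cross-terms c_i = x_i·y_{i+1} − x_{i+1}·y_i:
  18, 4, 0, 5  ⇒  2A = 27, A = 13.5.
Then Σ (x_i + x_{i+1})·c_i = 273, so x̄ = 273 / (6·13.5) = 91/27.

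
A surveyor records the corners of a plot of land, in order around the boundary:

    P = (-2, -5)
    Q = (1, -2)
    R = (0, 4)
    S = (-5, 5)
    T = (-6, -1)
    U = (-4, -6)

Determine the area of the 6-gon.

Σ = (9) + (4) + (20) + (35) + (32) + (8) = 108
Area = |Σ|/2 = 54.

54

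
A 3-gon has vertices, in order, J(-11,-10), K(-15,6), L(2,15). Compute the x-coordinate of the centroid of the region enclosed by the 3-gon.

Apply Gauss's area formula. First the cross-terms c_i = x_i·y_{i+1} − x_{i+1}·y_i:
  -216, -237, 145  ⇒  2A = -308, A = -154.
Then Σ (x_i + x_{i+1})·c_i = 7392, so x̄ = 7392 / (6·(-154)) = -8.

-8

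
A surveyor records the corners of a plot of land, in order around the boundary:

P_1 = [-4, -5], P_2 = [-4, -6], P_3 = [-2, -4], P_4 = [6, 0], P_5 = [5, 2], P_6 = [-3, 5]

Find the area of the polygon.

Apply the shoelace (surveyor's) formula: 2A = Σ (x_i·y_{i+1} − x_{i+1}·y_i), indices taken mod 6.
P_1→P_2: (-4)(-6) − (-4)(-5) = 4
P_2→P_3: (-4)(-4) − (-2)(-6) = 4
P_3→P_4: (-2)(0) − (6)(-4) = 24
P_4→P_5: (6)(2) − (5)(0) = 12
P_5→P_6: (5)(5) − (-3)(2) = 31
P_6→P_1: (-3)(-5) − (-4)(5) = 35
Σ = 110
Area = |Σ|/2 = 55.

55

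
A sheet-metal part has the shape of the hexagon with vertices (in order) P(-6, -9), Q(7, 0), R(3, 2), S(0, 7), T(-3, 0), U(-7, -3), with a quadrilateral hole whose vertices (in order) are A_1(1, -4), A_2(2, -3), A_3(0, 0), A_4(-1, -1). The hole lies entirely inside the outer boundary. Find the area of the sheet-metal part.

81.5

Outer boundary:
Apply Gauss's area formula: 2A = Σ (x_i·y_{i+1} − x_{i+1}·y_i), indices taken mod 6.
Cross-terms: 63, 14, 21, 21, 9, 45  ⇒  Σ = 173
Area = |Σ|/2 = 86.5.
Hole:
Apply Gauss's area formula: 2A = Σ (x_i·y_{i+1} − x_{i+1}·y_i), indices taken mod 4.
Σ = (5) + (0) + (0) + (5) = 10
Area = |Σ|/2 = 5.
Net area = 86.5 − 5 = 81.5.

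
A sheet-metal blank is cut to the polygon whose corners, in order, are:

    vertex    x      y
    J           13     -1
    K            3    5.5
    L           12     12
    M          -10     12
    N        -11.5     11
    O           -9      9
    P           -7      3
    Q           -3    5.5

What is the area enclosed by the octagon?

Σ = (74.5) + (-30) + (264) + (28) + (-4.5) + (36) + (-29.5) + (-68.5) = 270
Area = |Σ|/2 = 135.

135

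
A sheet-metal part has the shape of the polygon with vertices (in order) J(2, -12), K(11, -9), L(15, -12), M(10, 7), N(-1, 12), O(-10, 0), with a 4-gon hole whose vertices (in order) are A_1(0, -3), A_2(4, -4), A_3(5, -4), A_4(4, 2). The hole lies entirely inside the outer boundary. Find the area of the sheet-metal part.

Outer boundary:
Σ = (114) + (3) + (225) + (127) + (120) + (120) = 709
Area = |Σ|/2 = 354.5.
Hole:
Apply the surveyor's formula: 2A = Σ (x_i·y_{i+1} − x_{i+1}·y_i), indices taken mod 4.
Cross-terms: 12, 4, 26, -12  ⇒  Σ = 30
Area = |Σ|/2 = 15.
Net area = 354.5 − 15 = 339.5.

339.5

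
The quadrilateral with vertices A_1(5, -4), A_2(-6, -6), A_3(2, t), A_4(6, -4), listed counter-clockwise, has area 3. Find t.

Write out the shoelace sum; only the two edges meeting at A_3 involve t:
2·Area = [((-6)·t − 2·(-6)) + (2·(-4) − 6·t)] + -58
       = -12·t + -54 = 6
⇒ t = -5.

-5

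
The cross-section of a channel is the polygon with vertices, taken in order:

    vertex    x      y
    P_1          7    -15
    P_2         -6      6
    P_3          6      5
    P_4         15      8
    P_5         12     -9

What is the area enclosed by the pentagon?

244.5

Σ = (-48) + (-66) + (-27) + (-231) + (-117) = -489
Area = |Σ|/2 = 244.5.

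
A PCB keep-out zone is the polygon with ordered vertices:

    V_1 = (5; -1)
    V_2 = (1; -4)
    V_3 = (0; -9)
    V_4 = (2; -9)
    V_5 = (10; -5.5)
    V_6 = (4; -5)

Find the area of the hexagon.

31

Apply the surveyor's formula: 2A = Σ (x_i·y_{i+1} − x_{i+1}·y_i), indices taken mod 6.
V_1→V_2: (5)(-4) − (1)(-1) = -19
V_2→V_3: (1)(-9) − (0)(-4) = -9
V_3→V_4: (0)(-9) − (2)(-9) = 18
V_4→V_5: (2)(-5.5) − (10)(-9) = 79
V_5→V_6: (10)(-5) − (4)(-5.5) = -28
V_6→V_1: (4)(-1) − (5)(-5) = 21
Σ = 62
Area = |Σ|/2 = 31.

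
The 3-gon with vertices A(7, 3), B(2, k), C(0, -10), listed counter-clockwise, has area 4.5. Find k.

-5

The doubled signed area Σ (x_i y_{i+1} − x_{i+1} y_i) is linear in k.
With k=0 it equals 44; the coefficient of k is 7 (from the two edges through B).
So 7·k + 44 = 2·4.5 = 9 ⇒ k = -5.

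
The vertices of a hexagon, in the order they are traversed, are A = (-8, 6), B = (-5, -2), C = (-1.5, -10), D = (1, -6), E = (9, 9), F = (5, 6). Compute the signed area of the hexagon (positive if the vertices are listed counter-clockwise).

Apply the shoelace (surveyor's) formula: 2A = Σ (x_i·y_{i+1} − x_{i+1}·y_i), indices taken mod 6.
Cross-terms: 46, 47, 19, 63, 9, 78  ⇒  Σ = 262
Signed area = Σ/2 = 131 (positive ⇒ counter-clockwise traversal).

131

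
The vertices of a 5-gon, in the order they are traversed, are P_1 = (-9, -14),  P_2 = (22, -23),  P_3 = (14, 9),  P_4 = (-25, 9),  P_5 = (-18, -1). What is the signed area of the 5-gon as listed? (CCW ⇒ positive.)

Σ = (515) + (520) + (351) + (187) + (243) = 1816
Signed area = Σ/2 = 908 (positive ⇒ counter-clockwise traversal).

908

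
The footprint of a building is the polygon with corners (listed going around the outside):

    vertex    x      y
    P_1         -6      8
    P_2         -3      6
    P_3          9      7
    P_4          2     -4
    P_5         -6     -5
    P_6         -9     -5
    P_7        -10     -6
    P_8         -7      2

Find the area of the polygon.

144

Apply the surveyor's formula: 2A = Σ (x_i·y_{i+1} − x_{i+1}·y_i), indices taken mod 8.
Σ = (-12) + (-75) + (-50) + (-34) + (-15) + (4) + (-62) + (-44) = -288
Area = |Σ|/2 = 144.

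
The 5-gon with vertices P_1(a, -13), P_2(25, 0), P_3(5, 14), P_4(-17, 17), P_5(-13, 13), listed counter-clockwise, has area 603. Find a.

Write out the shoelace sum; only the two edges meeting at P_1 involve a:
2·Area = [((-13)·(-13) − a·13) + (a·0 − 25·(-13))] + 673
       = -13·a + 1167 = 1206
⇒ a = -3.

-3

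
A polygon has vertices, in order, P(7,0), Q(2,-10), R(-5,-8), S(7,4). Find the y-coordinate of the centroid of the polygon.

-4.25

Apply Gauss's area formula. First the cross-terms c_i = x_i·y_{i+1} − x_{i+1}·y_i:
  -70, -66, 36, -28  ⇒  2A = -128, A = -64.
Then Σ (y_i + y_{i+1})·c_i = 1632, so ȳ = 1632 / (6·(-64)) = -4.25.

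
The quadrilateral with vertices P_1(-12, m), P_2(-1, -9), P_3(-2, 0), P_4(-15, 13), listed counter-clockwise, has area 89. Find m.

3

Write out the shoelace sum; only the two edges meeting at P_1 involve m:
2·Area = [((-15)·m − (-12)·13) + ((-12)·(-9) − (-1)·m)] + -44
       = -14·m + 220 = 178
⇒ m = 3.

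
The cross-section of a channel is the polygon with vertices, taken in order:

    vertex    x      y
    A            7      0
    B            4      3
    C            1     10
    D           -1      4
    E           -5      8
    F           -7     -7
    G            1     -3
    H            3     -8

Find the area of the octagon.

Apply the shoelace formula: 2A = Σ (x_i·y_{i+1} − x_{i+1}·y_i), indices taken mod 8.
Cross-terms: 21, 37, 14, 12, 91, 28, 1, 56  ⇒  Σ = 260
Area = |Σ|/2 = 130.

130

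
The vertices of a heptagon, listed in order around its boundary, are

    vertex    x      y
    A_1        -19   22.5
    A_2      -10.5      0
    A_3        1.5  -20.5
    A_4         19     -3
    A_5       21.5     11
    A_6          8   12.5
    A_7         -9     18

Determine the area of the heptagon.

Apply the shoelace (surveyor's) formula: 2A = Σ (x_i·y_{i+1} − x_{i+1}·y_i), indices taken mod 7.
Cross-terms: 236.25, 215.25, 385, 273.5, 180.75, 256.5, 139.5  ⇒  Σ = 1686.75
Area = |Σ|/2 = 843.375.

843.375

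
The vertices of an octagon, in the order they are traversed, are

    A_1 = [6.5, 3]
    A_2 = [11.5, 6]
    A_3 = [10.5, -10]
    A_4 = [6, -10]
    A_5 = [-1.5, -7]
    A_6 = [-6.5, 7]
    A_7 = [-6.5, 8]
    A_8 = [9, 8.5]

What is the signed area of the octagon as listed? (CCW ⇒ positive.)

-246.75

Apply the surveyor's formula: 2A = Σ (x_i·y_{i+1} − x_{i+1}·y_i), indices taken mod 8.
Σ = (4.5) + (-178) + (-45) + (-57) + (-56) + (-6.5) + (-127.25) + (-28.25) = -493.5
Signed area = Σ/2 = -246.75 (negative ⇒ clockwise traversal).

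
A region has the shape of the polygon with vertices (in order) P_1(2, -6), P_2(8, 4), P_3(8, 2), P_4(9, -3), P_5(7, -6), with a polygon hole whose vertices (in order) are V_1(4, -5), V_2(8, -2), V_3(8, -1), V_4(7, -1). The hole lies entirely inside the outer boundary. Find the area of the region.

Outer boundary:
Cross-terms: 56, -16, -42, -33, -30  ⇒  Σ = -65
Area = |Σ|/2 = 32.5.
Hole:
V_1→V_2: (4)(-2) − (8)(-5) = 32
V_2→V_3: (8)(-1) − (8)(-2) = 8
V_3→V_4: (8)(-1) − (7)(-1) = -1
V_4→V_1: (7)(-5) − (4)(-1) = -31
Σ = 8
Area = |Σ|/2 = 4.
Net area = 32.5 − 4 = 28.5.

28.5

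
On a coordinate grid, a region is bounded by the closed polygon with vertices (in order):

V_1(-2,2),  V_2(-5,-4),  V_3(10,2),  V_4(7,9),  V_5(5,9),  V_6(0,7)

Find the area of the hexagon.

Apply the surveyor's formula: 2A = Σ (x_i·y_{i+1} − x_{i+1}·y_i), indices taken mod 6.
Σ = (18) + (30) + (76) + (18) + (35) + (14) = 191
Area = |Σ|/2 = 95.5.

95.5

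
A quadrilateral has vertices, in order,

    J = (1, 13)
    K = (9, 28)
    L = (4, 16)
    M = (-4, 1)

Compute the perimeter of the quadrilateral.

60

|JK| = √((8)² + (15)²) = √289 = 17
|KL| = √((-5)² + (-12)²) = √169 = 13
|LM| = √((-8)² + (-15)²) = √289 = 17
|MJ| = √((5)² + (12)²) = √169 = 13
Perimeter = 17 + 13 + 17 + 13 = 60.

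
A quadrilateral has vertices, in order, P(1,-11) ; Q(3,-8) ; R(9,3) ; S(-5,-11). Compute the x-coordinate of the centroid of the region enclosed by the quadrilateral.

Apply the shoelace formula. First the cross-terms c_i = x_i·y_{i+1} − x_{i+1}·y_i:
  25, 81, -84, 66  ⇒  2A = 88, A = 44.
Then Σ (x_i + x_{i+1})·c_i = 472, so x̄ = 472 / (6·44) = 59/33.

59/33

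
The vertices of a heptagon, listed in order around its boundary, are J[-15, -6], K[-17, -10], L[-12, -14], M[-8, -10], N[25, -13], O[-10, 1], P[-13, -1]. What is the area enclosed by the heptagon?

J→K: (-15)(-10) − (-17)(-6) = 48
K→L: (-17)(-14) − (-12)(-10) = 118
L→M: (-12)(-10) − (-8)(-14) = 8
M→N: (-8)(-13) − (25)(-10) = 354
N→O: (25)(1) − (-10)(-13) = -105
O→P: (-10)(-1) − (-13)(1) = 23
P→J: (-13)(-6) − (-15)(-1) = 63
Σ = 509
Area = |Σ|/2 = 254.5.

254.5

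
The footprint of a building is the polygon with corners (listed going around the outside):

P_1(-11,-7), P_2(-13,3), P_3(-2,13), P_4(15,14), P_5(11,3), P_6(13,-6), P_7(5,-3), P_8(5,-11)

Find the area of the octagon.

P_1→P_2: (-11)(3) − (-13)(-7) = -124
P_2→P_3: (-13)(13) − (-2)(3) = -163
P_3→P_4: (-2)(14) − (15)(13) = -223
P_4→P_5: (15)(3) − (11)(14) = -109
P_5→P_6: (11)(-6) − (13)(3) = -105
P_6→P_7: (13)(-3) − (5)(-6) = -9
P_7→P_8: (5)(-11) − (5)(-3) = -40
P_8→P_1: (5)(-7) − (-11)(-11) = -156
Σ = -929
Area = |Σ|/2 = 464.5.

464.5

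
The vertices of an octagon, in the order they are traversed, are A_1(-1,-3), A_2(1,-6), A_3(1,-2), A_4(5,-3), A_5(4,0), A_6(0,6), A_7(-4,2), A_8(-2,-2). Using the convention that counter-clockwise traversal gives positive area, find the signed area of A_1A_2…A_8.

48

Apply the shoelace formula: 2A = Σ (x_i·y_{i+1} − x_{i+1}·y_i), indices taken mod 8.
Σ = (9) + (4) + (7) + (12) + (24) + (24) + (12) + (4) = 96
Signed area = Σ/2 = 48 (positive ⇒ counter-clockwise traversal).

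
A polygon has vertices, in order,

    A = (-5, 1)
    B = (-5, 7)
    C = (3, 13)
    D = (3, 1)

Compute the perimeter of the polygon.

36

|AB| = √((0)² + (6)²) = √36 = 6
|BC| = √((8)² + (6)²) = √100 = 10
|CD| = √((0)² + (-12)²) = √144 = 12
|DA| = √((-8)² + (0)²) = √64 = 8
Perimeter = 6 + 10 + 12 + 8 = 36.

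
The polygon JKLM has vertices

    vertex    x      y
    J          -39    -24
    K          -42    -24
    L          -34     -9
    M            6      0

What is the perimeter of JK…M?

112

|JK| = √((-3)² + (0)²) = √9 = 3
|KL| = √((8)² + (15)²) = √289 = 17
|LM| = √((40)² + (9)²) = √1681 = 41
|MJ| = √((-45)² + (-24)²) = √2601 = 51
Perimeter = 3 + 17 + 41 + 51 = 112.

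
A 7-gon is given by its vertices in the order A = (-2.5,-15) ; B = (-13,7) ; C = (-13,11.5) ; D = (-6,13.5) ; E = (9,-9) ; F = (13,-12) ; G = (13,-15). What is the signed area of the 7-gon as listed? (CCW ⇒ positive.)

-353.75

Apply Gauss's area formula: 2A = Σ (x_i·y_{i+1} − x_{i+1}·y_i), indices taken mod 7.
Cross-terms: -212.5, -58.5, -106.5, -67.5, 9, -39, -232.5  ⇒  Σ = -707.5
Signed area = Σ/2 = -353.75 (negative ⇒ clockwise traversal).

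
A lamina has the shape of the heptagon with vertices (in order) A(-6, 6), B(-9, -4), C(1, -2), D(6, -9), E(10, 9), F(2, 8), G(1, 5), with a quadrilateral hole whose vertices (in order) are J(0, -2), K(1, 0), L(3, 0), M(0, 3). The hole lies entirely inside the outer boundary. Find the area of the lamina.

Outer boundary:
Apply the surveyor's formula: 2A = Σ (x_i·y_{i+1} − x_{i+1}·y_i), indices taken mod 7.
Σ = (78) + (22) + (3) + (144) + (62) + (2) + (36) = 347
Area = |Σ|/2 = 173.5.
Hole:
Apply the shoelace formula: 2A = Σ (x_i·y_{i+1} − x_{i+1}·y_i), indices taken mod 4.
Σ = (2) + (0) + (9) + (0) = 11
Area = |Σ|/2 = 5.5.
Net area = 173.5 − 5.5 = 168.

168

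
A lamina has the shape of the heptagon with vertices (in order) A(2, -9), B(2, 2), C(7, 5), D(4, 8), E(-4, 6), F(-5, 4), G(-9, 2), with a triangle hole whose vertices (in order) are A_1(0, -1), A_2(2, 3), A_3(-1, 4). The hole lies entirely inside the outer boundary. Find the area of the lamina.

Outer boundary:
Σ = (22) + (-4) + (36) + (56) + (14) + (26) + (77) = 227
Area = |Σ|/2 = 113.5.
Hole:
Apply the shoelace (surveyor's) formula: 2A = Σ (x_i·y_{i+1} − x_{i+1}·y_i), indices taken mod 3.
Cross-terms: 2, 11, 1  ⇒  Σ = 14
Area = |Σ|/2 = 7.
Net area = 113.5 − 7 = 106.5.

106.5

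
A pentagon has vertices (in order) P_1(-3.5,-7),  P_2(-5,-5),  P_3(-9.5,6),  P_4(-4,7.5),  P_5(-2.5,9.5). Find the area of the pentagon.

Σ = (-17.5) + (-77.5) + (-47.25) + (-19.25) + (50.75) = -110.75
Area = |Σ|/2 = 55.375.

55.375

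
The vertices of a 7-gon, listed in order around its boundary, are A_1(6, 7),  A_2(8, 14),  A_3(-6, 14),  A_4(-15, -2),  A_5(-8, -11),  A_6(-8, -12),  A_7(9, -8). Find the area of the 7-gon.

Apply the surveyor's formula: 2A = Σ (x_i·y_{i+1} − x_{i+1}·y_i), indices taken mod 7.
A_1→A_2: (6)(14) − (8)(7) = 28
A_2→A_3: (8)(14) − (-6)(14) = 196
A_3→A_4: (-6)(-2) − (-15)(14) = 222
A_4→A_5: (-15)(-11) − (-8)(-2) = 149
A_5→A_6: (-8)(-12) − (-8)(-11) = 8
A_6→A_7: (-8)(-8) − (9)(-12) = 172
A_7→A_1: (9)(7) − (6)(-8) = 111
Σ = 886
Area = |Σ|/2 = 443.

443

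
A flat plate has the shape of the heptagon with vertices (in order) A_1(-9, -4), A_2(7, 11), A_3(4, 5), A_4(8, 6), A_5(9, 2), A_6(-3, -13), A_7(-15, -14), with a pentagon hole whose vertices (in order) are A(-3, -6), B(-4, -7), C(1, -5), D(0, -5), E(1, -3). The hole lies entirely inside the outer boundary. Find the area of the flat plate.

227.5

Outer boundary:
Apply the surveyor's formula: 2A = Σ (x_i·y_{i+1} − x_{i+1}·y_i), indices taken mod 7.
Cross-terms: -71, -9, -16, -38, -111, -153, -66  ⇒  Σ = -464
Area = |Σ|/2 = 232.
Hole:
Apply the shoelace formula: 2A = Σ (x_i·y_{i+1} − x_{i+1}·y_i), indices taken mod 5.
A→B: (-3)(-7) − (-4)(-6) = -3
B→C: (-4)(-5) − (1)(-7) = 27
C→D: (1)(-5) − (0)(-5) = -5
D→E: (0)(-3) − (1)(-5) = 5
E→A: (1)(-6) − (-3)(-3) = -15
Σ = 9
Area = |Σ|/2 = 4.5.
Net area = 232 − 4.5 = 227.5.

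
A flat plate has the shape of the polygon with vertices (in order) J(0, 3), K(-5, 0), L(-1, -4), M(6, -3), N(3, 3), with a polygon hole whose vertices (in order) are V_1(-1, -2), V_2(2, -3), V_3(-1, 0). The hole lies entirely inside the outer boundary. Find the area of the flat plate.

Outer boundary:
Apply Gauss's area formula: 2A = Σ (x_i·y_{i+1} − x_{i+1}·y_i), indices taken mod 5.
J→K: (0)(0) − (-5)(3) = 15
K→L: (-5)(-4) − (-1)(0) = 20
L→M: (-1)(-3) − (6)(-4) = 27
M→N: (6)(3) − (3)(-3) = 27
N→J: (3)(3) − (0)(3) = 9
Σ = 98
Area = |Σ|/2 = 49.
Hole:
Apply Gauss's area formula: 2A = Σ (x_i·y_{i+1} − x_{i+1}·y_i), indices taken mod 3.
V_1→V_2: (-1)(-3) − (2)(-2) = 7
V_2→V_3: (2)(0) − (-1)(-3) = -3
V_3→V_1: (-1)(-2) − (-1)(0) = 2
Σ = 6
Area = |Σ|/2 = 3.
Net area = 49 − 3 = 46.

46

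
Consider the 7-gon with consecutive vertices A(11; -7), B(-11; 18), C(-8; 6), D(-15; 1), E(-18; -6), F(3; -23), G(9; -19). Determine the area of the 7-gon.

558.5

Apply the shoelace (surveyor's) formula: 2A = Σ (x_i·y_{i+1} − x_{i+1}·y_i), indices taken mod 7.
Cross-terms: 121, 78, 82, 108, 432, 150, 146  ⇒  Σ = 1117
Area = |Σ|/2 = 558.5.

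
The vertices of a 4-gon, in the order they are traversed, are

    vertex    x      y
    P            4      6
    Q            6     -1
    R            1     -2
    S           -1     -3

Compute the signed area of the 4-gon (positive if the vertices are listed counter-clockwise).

-25

Apply the shoelace (surveyor's) formula: 2A = Σ (x_i·y_{i+1} − x_{i+1}·y_i), indices taken mod 4.
Σ = (-40) + (-11) + (-5) + (6) = -50
Signed area = Σ/2 = -25 (negative ⇒ clockwise traversal).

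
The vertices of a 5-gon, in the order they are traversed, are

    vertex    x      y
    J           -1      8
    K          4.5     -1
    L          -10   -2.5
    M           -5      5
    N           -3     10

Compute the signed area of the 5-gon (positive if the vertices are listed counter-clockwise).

Apply the surveyor's formula: 2A = Σ (x_i·y_{i+1} − x_{i+1}·y_i), indices taken mod 5.
Cross-terms: -35, -21.25, -62.5, -35, -14  ⇒  Σ = -167.75
Signed area = Σ/2 = -83.875 (negative ⇒ clockwise traversal).

-83.875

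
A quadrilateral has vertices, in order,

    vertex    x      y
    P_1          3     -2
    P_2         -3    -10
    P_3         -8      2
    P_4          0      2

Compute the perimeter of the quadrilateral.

36

|P_1P_2| = √((-6)² + (-8)²) = √100 = 10
|P_2P_3| = √((-5)² + (12)²) = √169 = 13
|P_3P_4| = √((8)² + (0)²) = √64 = 8
|P_4P_1| = √((3)² + (-4)²) = √25 = 5
Perimeter = 10 + 13 + 8 + 5 = 36.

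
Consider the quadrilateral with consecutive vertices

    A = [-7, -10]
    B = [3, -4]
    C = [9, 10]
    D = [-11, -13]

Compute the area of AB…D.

68

Σ = (58) + (66) + (-7) + (19) = 136
Area = |Σ|/2 = 68.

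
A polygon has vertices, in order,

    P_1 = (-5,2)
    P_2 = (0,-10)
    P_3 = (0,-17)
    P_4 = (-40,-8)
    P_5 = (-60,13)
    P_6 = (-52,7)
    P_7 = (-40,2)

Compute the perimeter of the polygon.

|P_1P_2| = √((5)² + (-12)²) = √169 = 13
|P_2P_3| = √((0)² + (-7)²) = √49 = 7
|P_3P_4| = √((-40)² + (9)²) = √1681 = 41
|P_4P_5| = √((-20)² + (21)²) = √841 = 29
|P_5P_6| = √((8)² + (-6)²) = √100 = 10
|P_6P_7| = √((12)² + (-5)²) = √169 = 13
|P_7P_1| = √((35)² + (0)²) = √1225 = 35
Perimeter = 13 + 7 + 41 + 29 + 10 + 13 + 35 = 148.

148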